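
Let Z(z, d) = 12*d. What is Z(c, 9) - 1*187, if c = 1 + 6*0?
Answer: -79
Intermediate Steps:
c = 1 (c = 1 + 0 = 1)
Z(c, 9) - 1*187 = 12*9 - 1*187 = 108 - 187 = -79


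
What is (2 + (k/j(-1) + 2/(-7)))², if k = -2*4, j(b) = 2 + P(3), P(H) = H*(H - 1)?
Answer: 25/49 ≈ 0.51020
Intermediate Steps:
P(H) = H*(-1 + H)
j(b) = 8 (j(b) = 2 + 3*(-1 + 3) = 2 + 3*2 = 2 + 6 = 8)
k = -8
(2 + (k/j(-1) + 2/(-7)))² = (2 + (-8/8 + 2/(-7)))² = (2 + (-8*⅛ + 2*(-⅐)))² = (2 + (-1 - 2/7))² = (2 - 9/7)² = (5/7)² = 25/49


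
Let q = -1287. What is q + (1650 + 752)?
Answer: 1115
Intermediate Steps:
q + (1650 + 752) = -1287 + (1650 + 752) = -1287 + 2402 = 1115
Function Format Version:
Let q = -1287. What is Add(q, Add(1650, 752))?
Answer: 1115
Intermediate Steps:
Add(q, Add(1650, 752)) = Add(-1287, Add(1650, 752)) = Add(-1287, 2402) = 1115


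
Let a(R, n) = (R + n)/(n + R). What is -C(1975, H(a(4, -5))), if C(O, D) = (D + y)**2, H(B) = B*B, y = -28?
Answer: -729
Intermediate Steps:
a(R, n) = 1 (a(R, n) = (R + n)/(R + n) = 1)
H(B) = B**2
C(O, D) = (-28 + D)**2 (C(O, D) = (D - 28)**2 = (-28 + D)**2)
-C(1975, H(a(4, -5))) = -(-28 + 1**2)**2 = -(-28 + 1)**2 = -1*(-27)**2 = -1*729 = -729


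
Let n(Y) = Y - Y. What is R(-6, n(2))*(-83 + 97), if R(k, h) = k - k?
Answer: 0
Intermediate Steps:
n(Y) = 0
R(k, h) = 0
R(-6, n(2))*(-83 + 97) = 0*(-83 + 97) = 0*14 = 0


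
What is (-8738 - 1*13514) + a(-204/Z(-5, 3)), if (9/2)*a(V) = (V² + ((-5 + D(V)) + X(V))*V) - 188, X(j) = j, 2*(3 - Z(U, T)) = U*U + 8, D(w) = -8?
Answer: -16210004/729 ≈ -22236.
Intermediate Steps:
Z(U, T) = -1 - U²/2 (Z(U, T) = 3 - (U*U + 8)/2 = 3 - (U² + 8)/2 = 3 - (8 + U²)/2 = 3 + (-4 - U²/2) = -1 - U²/2)
a(V) = -376/9 + 2*V²/9 + 2*V*(-13 + V)/9 (a(V) = 2*((V² + ((-5 - 8) + V)*V) - 188)/9 = 2*((V² + (-13 + V)*V) - 188)/9 = 2*((V² + V*(-13 + V)) - 188)/9 = 2*(-188 + V² + V*(-13 + V))/9 = -376/9 + 2*V²/9 + 2*V*(-13 + V)/9)
(-8738 - 1*13514) + a(-204/Z(-5, 3)) = (-8738 - 1*13514) + (-376/9 - (-1768)/(3*(-1 - ½*(-5)²)) + 4*(-204/(-1 - ½*(-5)²))²/9) = (-8738 - 13514) + (-376/9 - (-1768)/(3*(-1 - ½*25)) + 4*(-204/(-1 - ½*25))²/9) = -22252 + (-376/9 - (-1768)/(3*(-1 - 25/2)) + 4*(-204/(-1 - 25/2))²/9) = -22252 + (-376/9 - (-1768)/(3*(-27/2)) + 4*(-204/(-27/2))²/9) = -22252 + (-376/9 - (-1768)*(-2)/(3*27) + 4*(-204*(-2/27))²/9) = -22252 + (-376/9 - 26/9*136/9 + 4*(136/9)²/9) = -22252 + (-376/9 - 3536/81 + (4/9)*(18496/81)) = -22252 + (-376/9 - 3536/81 + 73984/729) = -22252 + 11704/729 = -16210004/729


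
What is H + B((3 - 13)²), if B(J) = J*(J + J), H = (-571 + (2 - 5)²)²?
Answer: 335844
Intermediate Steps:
H = 315844 (H = (-571 + (-3)²)² = (-571 + 9)² = (-562)² = 315844)
B(J) = 2*J² (B(J) = J*(2*J) = 2*J²)
H + B((3 - 13)²) = 315844 + 2*((3 - 13)²)² = 315844 + 2*((-10)²)² = 315844 + 2*100² = 315844 + 2*10000 = 315844 + 20000 = 335844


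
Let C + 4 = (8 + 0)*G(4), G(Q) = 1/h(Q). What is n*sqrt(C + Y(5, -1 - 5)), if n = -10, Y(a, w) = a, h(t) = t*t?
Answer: -5*sqrt(6) ≈ -12.247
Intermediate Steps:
h(t) = t**2
G(Q) = Q**(-2) (G(Q) = 1/(Q**2) = Q**(-2))
C = -7/2 (C = -4 + (8 + 0)/4**2 = -4 + 8*(1/16) = -4 + 1/2 = -7/2 ≈ -3.5000)
n*sqrt(C + Y(5, -1 - 5)) = -10*sqrt(-7/2 + 5) = -5*sqrt(6)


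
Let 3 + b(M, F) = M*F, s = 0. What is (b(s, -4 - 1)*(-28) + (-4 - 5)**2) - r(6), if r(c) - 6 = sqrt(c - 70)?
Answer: 159 - 8*I ≈ 159.0 - 8.0*I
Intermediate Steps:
r(c) = 6 + sqrt(-70 + c) (r(c) = 6 + sqrt(c - 70) = 6 + sqrt(-70 + c))
b(M, F) = -3 + F*M (b(M, F) = -3 + M*F = -3 + F*M)
(b(s, -4 - 1)*(-28) + (-4 - 5)**2) - r(6) = ((-3 + (-4 - 1)*0)*(-28) + (-4 - 5)**2) - (6 + sqrt(-70 + 6)) = ((-3 - 5*0)*(-28) + (-9)**2) - (6 + sqrt(-64)) = ((-3 + 0)*(-28) + 81) - (6 + 8*I) = (-3*(-28) + 81) + (-6 - 8*I) = (84 + 81) + (-6 - 8*I) = 165 + (-6 - 8*I) = 159 - 8*I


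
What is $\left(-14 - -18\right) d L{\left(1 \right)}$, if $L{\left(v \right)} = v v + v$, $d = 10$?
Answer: $80$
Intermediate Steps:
$L{\left(v \right)} = v + v^{2}$ ($L{\left(v \right)} = v^{2} + v = v + v^{2}$)
$\left(-14 - -18\right) d L{\left(1 \right)} = \left(-14 - -18\right) 10 \cdot 1 \left(1 + 1\right) = \left(-14 + 18\right) 10 \cdot 1 \cdot 2 = 4 \cdot 10 \cdot 2 = 40 \cdot 2 = 80$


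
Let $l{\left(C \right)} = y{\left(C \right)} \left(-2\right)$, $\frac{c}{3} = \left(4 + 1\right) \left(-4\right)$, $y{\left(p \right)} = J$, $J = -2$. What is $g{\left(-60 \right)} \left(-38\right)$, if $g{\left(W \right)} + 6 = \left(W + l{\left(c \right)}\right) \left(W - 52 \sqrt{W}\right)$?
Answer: $-127452 - 221312 i \sqrt{15} \approx -1.2745 \cdot 10^{5} - 8.5714 \cdot 10^{5} i$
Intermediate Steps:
$y{\left(p \right)} = -2$
$c = -60$ ($c = 3 \left(4 + 1\right) \left(-4\right) = 3 \cdot 5 \left(-4\right) = 3 \left(-20\right) = -60$)
$l{\left(C \right)} = 4$ ($l{\left(C \right)} = \left(-2\right) \left(-2\right) = 4$)
$g{\left(W \right)} = -6 + \left(4 + W\right) \left(W - 52 \sqrt{W}\right)$ ($g{\left(W \right)} = -6 + \left(W + 4\right) \left(W - 52 \sqrt{W}\right) = -6 + \left(4 + W\right) \left(W - 52 \sqrt{W}\right)$)
$g{\left(-60 \right)} \left(-38\right) = \left(-6 + \left(-60\right)^{2} - 208 \sqrt{-60} - 52 \left(-60\right)^{\frac{3}{2}} + 4 \left(-60\right)\right) \left(-38\right) = \left(-6 + 3600 - 208 \cdot 2 i \sqrt{15} - 52 \left(- 120 i \sqrt{15}\right) - 240\right) \left(-38\right) = \left(-6 + 3600 - 416 i \sqrt{15} + 6240 i \sqrt{15} - 240\right) \left(-38\right) = \left(3354 + 5824 i \sqrt{15}\right) \left(-38\right) = -127452 - 221312 i \sqrt{15}$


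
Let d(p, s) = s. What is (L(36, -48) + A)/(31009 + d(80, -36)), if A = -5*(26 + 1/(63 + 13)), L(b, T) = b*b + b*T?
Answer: -42717/2353948 ≈ -0.018147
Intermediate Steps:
L(b, T) = b² + T*b
A = -9885/76 (A = -5*(26 + 1/76) = -5*1977/76 = -9885/76 ≈ -130.07)
(L(36, -48) + A)/(31009 + d(80, -36)) = (36*(-48 + 36) - 9885/76)/(31009 - 36) = (36*(-12) - 9885/76)/30973 = (-432 - 9885/76)*(1/30973) = -42717/76*1/30973 = -42717/2353948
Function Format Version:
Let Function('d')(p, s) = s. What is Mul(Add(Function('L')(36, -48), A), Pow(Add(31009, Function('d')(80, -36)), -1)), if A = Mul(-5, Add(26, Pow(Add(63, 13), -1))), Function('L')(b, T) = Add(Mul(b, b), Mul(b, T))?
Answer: Rational(-42717, 2353948) ≈ -0.018147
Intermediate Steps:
Function('L')(b, T) = Add(Pow(b, 2), Mul(T, b))
A = Rational(-9885, 76) (A = Mul(-5, Add(26, Pow(76, -1))) = Mul(-5, Add(26, Rational(1, 76))) = Mul(-5, Rational(1977, 76)) = Rational(-9885, 76) ≈ -130.07)
Mul(Add(Function('L')(36, -48), A), Pow(Add(31009, Function('d')(80, -36)), -1)) = Mul(Add(Mul(36, Add(-48, 36)), Rational(-9885, 76)), Pow(Add(31009, -36), -1)) = Mul(Add(Mul(36, -12), Rational(-9885, 76)), Pow(30973, -1)) = Mul(Add(-432, Rational(-9885, 76)), Rational(1, 30973)) = Mul(Rational(-42717, 76), Rational(1, 30973)) = Rational(-42717, 2353948)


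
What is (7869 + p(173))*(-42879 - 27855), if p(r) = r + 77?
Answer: -574289346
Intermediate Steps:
p(r) = 77 + r
(7869 + p(173))*(-42879 - 27855) = (7869 + (77 + 173))*(-42879 - 27855) = (7869 + 250)*(-70734) = 8119*(-70734) = -574289346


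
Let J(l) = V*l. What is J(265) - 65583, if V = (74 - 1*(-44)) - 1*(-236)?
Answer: 28227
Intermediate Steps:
V = 354 (V = (74 + 44) + 236 = 118 + 236 = 354)
J(l) = 354*l
J(265) - 65583 = 354*265 - 65583 = 93810 - 65583 = 28227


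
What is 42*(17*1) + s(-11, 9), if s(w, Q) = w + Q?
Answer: 712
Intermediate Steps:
s(w, Q) = Q + w
42*(17*1) + s(-11, 9) = 42*(17*1) + (9 - 11) = 42*17 - 2 = 714 - 2 = 712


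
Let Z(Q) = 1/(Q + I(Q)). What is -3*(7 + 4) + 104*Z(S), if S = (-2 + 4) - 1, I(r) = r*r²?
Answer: 19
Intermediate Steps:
I(r) = r³
S = 1 (S = 2 - 1 = 1)
Z(Q) = 1/(Q + Q³)
-3*(7 + 4) + 104*Z(S) = -3*(7 + 4) + 104/(1 + 1³) = -3*11 + 104/(1 + 1) = -33 + 104/2 = -33 + 104*(½) = -33 + 52 = 19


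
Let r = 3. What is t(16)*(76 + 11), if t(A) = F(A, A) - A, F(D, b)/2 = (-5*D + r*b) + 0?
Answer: -6960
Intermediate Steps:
F(D, b) = -10*D + 6*b (F(D, b) = 2*((-5*D + 3*b) + 0) = 2*(-5*D + 3*b) = -10*D + 6*b)
t(A) = -5*A (t(A) = (-10*A + 6*A) - A = -4*A - A = -5*A)
t(16)*(76 + 11) = (-5*16)*(76 + 11) = -80*87 = -6960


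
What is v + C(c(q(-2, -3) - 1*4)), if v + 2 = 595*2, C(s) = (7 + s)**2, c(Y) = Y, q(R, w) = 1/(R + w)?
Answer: 29896/25 ≈ 1195.8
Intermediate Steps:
v = 1188 (v = -2 + 595*2 = -2 + 1190 = 1188)
v + C(c(q(-2, -3) - 1*4)) = 1188 + (7 + (1/(-2 - 3) - 1*4))**2 = 1188 + (7 + (1/(-5) - 4))**2 = 1188 + (7 + (-1/5 - 4))**2 = 1188 + (7 - 21/5)**2 = 1188 + (14/5)**2 = 1188 + 196/25 = 29896/25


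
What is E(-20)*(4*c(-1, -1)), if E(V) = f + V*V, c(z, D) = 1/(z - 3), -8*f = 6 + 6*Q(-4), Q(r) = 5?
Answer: -791/2 ≈ -395.50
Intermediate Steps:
f = -9/2 (f = -(6 + 6*5)/8 = -(6 + 30)/8 = -⅛*36 = -9/2 ≈ -4.5000)
c(z, D) = 1/(-3 + z)
E(V) = -9/2 + V² (E(V) = -9/2 + V*V = -9/2 + V²)
E(-20)*(4*c(-1, -1)) = (-9/2 + (-20)²)*(4/(-3 - 1)) = (-9/2 + 400)*(4/(-4)) = 791*(4*(-¼))/2 = (791/2)*(-1) = -791/2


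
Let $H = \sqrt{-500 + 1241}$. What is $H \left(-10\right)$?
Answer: $- 10 \sqrt{741} \approx -272.21$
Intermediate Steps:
$H = \sqrt{741} \approx 27.221$
$H \left(-10\right) = \sqrt{741} \left(-10\right) = - 10 \sqrt{741}$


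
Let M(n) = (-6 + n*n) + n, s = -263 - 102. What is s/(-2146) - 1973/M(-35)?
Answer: -51377/34336 ≈ -1.4963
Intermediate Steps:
s = -365
M(n) = -6 + n + n² (M(n) = (-6 + n²) + n = -6 + n + n²)
s/(-2146) - 1973/M(-35) = -365/(-2146) - 1973/(-6 - 35 + (-35)²) = -365*(-1/2146) - 1973/(-6 - 35 + 1225) = 365/2146 - 1973/1184 = -51377/34336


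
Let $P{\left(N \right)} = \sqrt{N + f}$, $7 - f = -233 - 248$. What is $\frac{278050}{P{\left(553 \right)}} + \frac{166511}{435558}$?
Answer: $\frac{166511}{435558} + \frac{278050 \sqrt{1041}}{1041} \approx 8618.2$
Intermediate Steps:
$f = 488$ ($f = 7 - \left(-233 - 248\right) = 7 - -481 = 7 + 481 = 488$)
$P{\left(N \right)} = \sqrt{488 + N}$ ($P{\left(N \right)} = \sqrt{N + 488} = \sqrt{488 + N}$)
$\frac{278050}{P{\left(553 \right)}} + \frac{166511}{435558} = \frac{278050}{\sqrt{488 + 553}} + \frac{166511}{435558} = \frac{278050}{\sqrt{1041}} + 166511 \cdot \frac{1}{435558} = 278050 \frac{\sqrt{1041}}{1041} + \frac{166511}{435558} = \frac{278050 \sqrt{1041}}{1041} + \frac{166511}{435558} = \frac{166511}{435558} + \frac{278050 \sqrt{1041}}{1041}$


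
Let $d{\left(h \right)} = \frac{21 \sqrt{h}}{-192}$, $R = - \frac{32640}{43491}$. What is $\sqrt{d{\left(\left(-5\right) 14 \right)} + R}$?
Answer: $\frac{\sqrt{-10094551040 - 1471141063 i \sqrt{70}}}{115976} \approx 0.46529 - 0.98336 i$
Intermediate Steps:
$R = - \frac{10880}{14497}$ ($R = \left(-32640\right) \frac{1}{43491} = - \frac{10880}{14497} \approx -0.7505$)
$d{\left(h \right)} = - \frac{7 \sqrt{h}}{64}$ ($d{\left(h \right)} = 21 \sqrt{h} \left(- \frac{1}{192}\right) = - \frac{7 \sqrt{h}}{64}$)
$\sqrt{d{\left(\left(-5\right) 14 \right)} + R} = \sqrt{- \frac{7 \sqrt{\left(-5\right) 14}}{64} - \frac{10880}{14497}} = \sqrt{- \frac{7 \sqrt{-70}}{64} - \frac{10880}{14497}} = \sqrt{- \frac{7 i \sqrt{70}}{64} - \frac{10880}{14497}} = \sqrt{- \frac{10880}{14497} - \frac{7 i \sqrt{70}}{64}}$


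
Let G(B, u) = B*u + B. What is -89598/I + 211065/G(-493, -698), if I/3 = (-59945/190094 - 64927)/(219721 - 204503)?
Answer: 29690728473461378107/4241071091473543 ≈ 7000.8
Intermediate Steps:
I = -37026879249/2892850492 (I = 3*((-59945/190094 - 64927)/(219721 - 204503)) = 3*((-59945*1/190094 - 64927)/15218) = 3*((-59945/190094 - 64927)*(1/15218)) = 3*(-12342293083/190094*1/15218) = 3*(-12342293083/2892850492) = -37026879249/2892850492 ≈ -12.799)
G(B, u) = B + B*u
-89598/I + 211065/G(-493, -698) = -89598/(-37026879249/2892850492) + 211065/((-493*(1 - 698))) = -89598*(-2892850492/37026879249) + 211065/((-493*(-697))) = 86397872794072/12342293083 + 211065/343621 = 29690728473461378107/4241071091473543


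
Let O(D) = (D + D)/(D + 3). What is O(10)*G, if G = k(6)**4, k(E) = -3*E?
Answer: 2099520/13 ≈ 1.6150e+5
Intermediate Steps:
G = 104976 (G = (-3*6)**4 = (-18)**4 = 104976)
O(D) = 2*D/(3 + D) (O(D) = (2*D)/(3 + D) = 2*D/(3 + D))
O(10)*G = (2*10/(3 + 10))*104976 = (2*10/13)*104976 = (2*10*(1/13))*104976 = (20/13)*104976 = 2099520/13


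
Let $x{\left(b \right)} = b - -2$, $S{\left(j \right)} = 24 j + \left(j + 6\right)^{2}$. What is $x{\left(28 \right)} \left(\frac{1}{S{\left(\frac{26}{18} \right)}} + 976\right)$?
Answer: $\frac{213658590}{7297} \approx 29280.0$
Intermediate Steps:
$S{\left(j \right)} = \left(6 + j\right)^{2} + 24 j$ ($S{\left(j \right)} = 24 j + \left(6 + j\right)^{2} = \left(6 + j\right)^{2} + 24 j$)
$x{\left(b \right)} = 2 + b$ ($x{\left(b \right)} = b + 2 = 2 + b$)
$x{\left(28 \right)} \left(\frac{1}{S{\left(\frac{26}{18} \right)}} + 976\right) = \left(2 + 28\right) \left(\frac{1}{\left(6 + \frac{26}{18}\right)^{2} + 24 \cdot \frac{26}{18}} + 976\right) = 30 \left(\frac{1}{\left(6 + 26 \cdot \frac{1}{18}\right)^{2} + 24 \cdot 26 \cdot \frac{1}{18}} + 976\right) = 30 \left(\frac{1}{\left(6 + \frac{13}{9}\right)^{2} + 24 \cdot \frac{13}{9}} + 976\right) = 30 \left(\frac{1}{\left(\frac{67}{9}\right)^{2} + \frac{104}{3}} + 976\right) = 30 \left(\frac{1}{\frac{4489}{81} + \frac{104}{3}} + 976\right) = 30 \left(\frac{1}{\frac{7297}{81}} + 976\right) = 30 \left(\frac{81}{7297} + 976\right) = 30 \cdot \frac{7121953}{7297} = \frac{213658590}{7297}$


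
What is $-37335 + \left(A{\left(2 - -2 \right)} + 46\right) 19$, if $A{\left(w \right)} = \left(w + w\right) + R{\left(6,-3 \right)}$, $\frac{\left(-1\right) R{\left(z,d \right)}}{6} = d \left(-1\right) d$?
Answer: $-35283$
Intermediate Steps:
$R{\left(z,d \right)} = 6 d^{2}$ ($R{\left(z,d \right)} = - 6 d \left(-1\right) d = - 6 - d d = - 6 \left(- d^{2}\right) = 6 d^{2}$)
$A{\left(w \right)} = 54 + 2 w$ ($A{\left(w \right)} = \left(w + w\right) + 6 \left(-3\right)^{2} = 2 w + 6 \cdot 9 = 2 w + 54 = 54 + 2 w$)
$-37335 + \left(A{\left(2 - -2 \right)} + 46\right) 19 = -37335 + \left(\left(54 + 2 \left(2 - -2\right)\right) + 46\right) 19 = -37335 + \left(\left(54 + 2 \left(2 + 2\right)\right) + 46\right) 19 = -37335 + \left(\left(54 + 2 \cdot 4\right) + 46\right) 19 = -37335 + \left(\left(54 + 8\right) + 46\right) 19 = -37335 + \left(62 + 46\right) 19 = -37335 + 108 \cdot 19 = -37335 + 2052 = -35283$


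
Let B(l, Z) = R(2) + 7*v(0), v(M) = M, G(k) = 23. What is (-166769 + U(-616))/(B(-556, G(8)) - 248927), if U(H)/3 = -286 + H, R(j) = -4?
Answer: 169475/248931 ≈ 0.68081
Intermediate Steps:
U(H) = -858 + 3*H (U(H) = 3*(-286 + H) = -858 + 3*H)
B(l, Z) = -4 (B(l, Z) = -4 + 7*0 = -4 + 0 = -4)
(-166769 + U(-616))/(B(-556, G(8)) - 248927) = (-166769 + (-858 + 3*(-616)))/(-4 - 248927) = (-166769 + (-858 - 1848))/(-248931) = (-166769 - 2706)*(-1/248931) = -169475*(-1/248931) = 169475/248931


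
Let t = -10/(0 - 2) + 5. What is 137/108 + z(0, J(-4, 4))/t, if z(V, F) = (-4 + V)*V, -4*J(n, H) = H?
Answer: 137/108 ≈ 1.2685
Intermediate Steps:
J(n, H) = -H/4
t = 10 (t = -10/(-2) + 5 = -½*(-10) + 5 = 5 + 5 = 10)
z(V, F) = V*(-4 + V)
137/108 + z(0, J(-4, 4))/t = 137/108 + (0*(-4 + 0))/10 = 137*(1/108) + (0*(-4))*(⅒) = 137/108 + 0*(⅒) = 137/108 + 0 = 137/108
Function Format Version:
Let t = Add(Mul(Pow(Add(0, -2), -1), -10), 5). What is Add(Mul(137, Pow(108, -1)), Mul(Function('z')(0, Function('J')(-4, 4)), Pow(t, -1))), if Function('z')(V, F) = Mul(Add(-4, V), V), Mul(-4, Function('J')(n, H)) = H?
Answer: Rational(137, 108) ≈ 1.2685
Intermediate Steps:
Function('J')(n, H) = Mul(Rational(-1, 4), H)
t = 10 (t = Add(Mul(Pow(-2, -1), -10), 5) = Add(Mul(Rational(-1, 2), -10), 5) = Add(5, 5) = 10)
Function('z')(V, F) = Mul(V, Add(-4, V))
Add(Mul(137, Pow(108, -1)), Mul(Function('z')(0, Function('J')(-4, 4)), Pow(t, -1))) = Add(Mul(137, Pow(108, -1)), Mul(Mul(0, Add(-4, 0)), Pow(10, -1))) = Add(Mul(137, Rational(1, 108)), Mul(Mul(0, -4), Rational(1, 10))) = Add(Rational(137, 108), Mul(0, Rational(1, 10))) = Add(Rational(137, 108), 0) = Rational(137, 108)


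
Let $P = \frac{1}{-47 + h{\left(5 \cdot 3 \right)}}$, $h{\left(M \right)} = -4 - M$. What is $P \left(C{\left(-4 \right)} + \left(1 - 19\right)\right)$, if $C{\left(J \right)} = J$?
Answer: $\frac{1}{3} \approx 0.33333$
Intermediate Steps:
$P = - \frac{1}{66}$ ($P = \frac{1}{-47 - \left(4 + 5 \cdot 3\right)} = \frac{1}{-47 - 19} = \frac{1}{-66} = - \frac{1}{66} \approx -0.015152$)
$P \left(C{\left(-4 \right)} + \left(1 - 19\right)\right) = - \frac{-4 + \left(1 - 19\right)}{66} = - \frac{-4 - 18}{66} = \left(- \frac{1}{66}\right) \left(-22\right) = \frac{1}{3}$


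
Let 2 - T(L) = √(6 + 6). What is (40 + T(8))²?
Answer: 1776 - 168*√3 ≈ 1485.0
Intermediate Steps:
T(L) = 2 - 2*√3 (T(L) = 2 - √(6 + 6) = 2 - √12 = 2 - 2*√3)
(40 + T(8))² = (40 + (2 - 2*√3))² = (42 - 2*√3)²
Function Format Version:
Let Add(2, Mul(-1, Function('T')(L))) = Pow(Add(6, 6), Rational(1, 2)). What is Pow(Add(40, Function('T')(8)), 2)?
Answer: Add(1776, Mul(-168, Pow(3, Rational(1, 2)))) ≈ 1485.0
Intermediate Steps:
Function('T')(L) = Add(2, Mul(-2, Pow(3, Rational(1, 2)))) (Function('T')(L) = Add(2, Mul(-1, Pow(Add(6, 6), Rational(1, 2)))) = Add(2, Mul(-1, Pow(12, Rational(1, 2)))) = Add(2, Mul(-1, Mul(2, Pow(3, Rational(1, 2))))) = Add(2, Mul(-2, Pow(3, Rational(1, 2)))))
Pow(Add(40, Function('T')(8)), 2) = Pow(Add(40, Add(2, Mul(-2, Pow(3, Rational(1, 2))))), 2) = Pow(Add(42, Mul(-2, Pow(3, Rational(1, 2)))), 2)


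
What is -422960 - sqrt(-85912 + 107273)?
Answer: -422960 - sqrt(21361) ≈ -4.2311e+5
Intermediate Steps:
-422960 - sqrt(-85912 + 107273) = -422960 - sqrt(21361)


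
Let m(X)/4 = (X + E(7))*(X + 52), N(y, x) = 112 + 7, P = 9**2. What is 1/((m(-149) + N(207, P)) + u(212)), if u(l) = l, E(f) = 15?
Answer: 1/52323 ≈ 1.9112e-5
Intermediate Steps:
P = 81
N(y, x) = 119
m(X) = 4*(15 + X)*(52 + X) (m(X) = 4*((X + 15)*(X + 52)) = 4*((15 + X)*(52 + X)) = 4*(15 + X)*(52 + X))
1/((m(-149) + N(207, P)) + u(212)) = 1/(((3120 + 4*(-149)**2 + 268*(-149)) + 119) + 212) = 1/(((3120 + 4*22201 - 39932) + 119) + 212) = 1/(((3120 + 88804 - 39932) + 119) + 212) = 1/((51992 + 119) + 212) = 1/(52111 + 212) = 1/52323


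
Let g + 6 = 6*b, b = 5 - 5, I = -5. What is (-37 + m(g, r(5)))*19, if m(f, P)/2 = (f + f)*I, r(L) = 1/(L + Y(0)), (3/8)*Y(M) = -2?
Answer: 1577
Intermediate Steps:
Y(M) = -16/3 (Y(M) = (8/3)*(-2) = -16/3)
b = 0
r(L) = 1/(-16/3 + L) (r(L) = 1/(L - 16/3) = 1/(-16/3 + L))
g = -6 (g = -6 + 6*0 = -6 + 0 = -6)
m(f, P) = -20*f (m(f, P) = 2*((f + f)*(-5)) = 2*((2*f)*(-5)) = 2*(-10*f) = -20*f)
(-37 + m(g, r(5)))*19 = (-37 - 20*(-6))*19 = (-37 + 120)*19 = 83*19 = 1577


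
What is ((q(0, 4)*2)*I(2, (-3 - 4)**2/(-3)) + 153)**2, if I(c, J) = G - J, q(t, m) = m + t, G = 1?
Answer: 765625/9 ≈ 85070.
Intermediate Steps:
I(c, J) = 1 - J
((q(0, 4)*2)*I(2, (-3 - 4)**2/(-3)) + 153)**2 = (((4 + 0)*2)*(1 - (-3 - 4)**2/(-3)) + 153)**2 = ((4*2)*(1 - (-7)**2*(-1)/3) + 153)**2 = (8*(1 - 49*(-1)/3) + 153)**2 = (8*(1 - 1*(-49/3)) + 153)**2 = (8*(1 + 49/3) + 153)**2 = (8*(52/3) + 153)**2 = (416/3 + 153)**2 = (875/3)**2 = 765625/9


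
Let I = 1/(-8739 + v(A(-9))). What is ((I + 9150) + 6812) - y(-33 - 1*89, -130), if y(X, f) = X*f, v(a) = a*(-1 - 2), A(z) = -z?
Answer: 894131/8766 ≈ 102.00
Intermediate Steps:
v(a) = -3*a (v(a) = a*(-3) = -3*a)
I = -1/8766 (I = 1/(-8739 - (-3)*(-9)) = 1/(-8739 - 3*9) = 1/(-8739 - 27) = 1/(-8766) = -1/8766 ≈ -0.00011408)
((I + 9150) + 6812) - y(-33 - 1*89, -130) = ((-1/8766 + 9150) + 6812) - (-33 - 1*89)*(-130) = (80208899/8766 + 6812) - (-33 - 89)*(-130) = 139922891/8766 - (-122)*(-130) = 139922891/8766 - 1*15860 = 139922891/8766 - 15860 = 894131/8766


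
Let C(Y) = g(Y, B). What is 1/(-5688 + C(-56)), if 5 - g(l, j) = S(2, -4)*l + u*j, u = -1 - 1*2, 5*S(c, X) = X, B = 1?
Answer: -5/28624 ≈ -0.00017468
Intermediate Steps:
S(c, X) = X/5
u = -3 (u = -1 - 2 = -3)
g(l, j) = 5 + 3*j + 4*l/5 (g(l, j) = 5 - (((⅕)*(-4))*l - 3*j) = 5 - (-4*l/5 - 3*j) = 5 - (-3*j - 4*l/5) = 5 + (3*j + 4*l/5) = 5 + 3*j + 4*l/5)
C(Y) = 8 + 4*Y/5 (C(Y) = 5 + 3*1 + 4*Y/5 = 5 + 3 + 4*Y/5 = 8 + 4*Y/5)
1/(-5688 + C(-56)) = 1/(-5688 + (8 + (⅘)*(-56))) = 1/(-5688 + (8 - 224/5)) = 1/(-5688 - 184/5) = 1/(-28624/5) = -5/28624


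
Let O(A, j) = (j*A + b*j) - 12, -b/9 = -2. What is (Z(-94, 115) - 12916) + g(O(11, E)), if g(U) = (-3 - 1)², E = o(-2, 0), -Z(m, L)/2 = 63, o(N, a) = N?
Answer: -13026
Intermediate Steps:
b = 18 (b = -9*(-2) = 18)
Z(m, L) = -126 (Z(m, L) = -2*63 = -126)
E = -2
O(A, j) = -12 + 18*j + A*j (O(A, j) = (j*A + 18*j) - 12 = (A*j + 18*j) - 12 = (18*j + A*j) - 12 = -12 + 18*j + A*j)
g(U) = 16 (g(U) = (-4)² = 16)
(Z(-94, 115) - 12916) + g(O(11, E)) = (-126 - 12916) + 16 = -13042 + 16 = -13026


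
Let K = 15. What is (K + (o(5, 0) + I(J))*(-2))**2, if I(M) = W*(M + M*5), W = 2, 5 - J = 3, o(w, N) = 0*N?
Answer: 1089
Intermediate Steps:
o(w, N) = 0
J = 2 (J = 5 - 1*3 = 5 - 3 = 2)
I(M) = 12*M (I(M) = 2*(M + M*5) = 2*(M + 5*M) = 2*(6*M) = 12*M)
(K + (o(5, 0) + I(J))*(-2))**2 = (15 + (0 + 12*2)*(-2))**2 = (15 + (0 + 24)*(-2))**2 = (15 + 24*(-2))**2 = (15 - 48)**2 = (-33)**2 = 1089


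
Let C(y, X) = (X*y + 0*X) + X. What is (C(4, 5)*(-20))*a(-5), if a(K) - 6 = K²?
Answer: -15500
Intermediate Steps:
C(y, X) = X + X*y (C(y, X) = (X*y + 0) + X = X*y + X = X + X*y)
a(K) = 6 + K²
(C(4, 5)*(-20))*a(-5) = ((5*(1 + 4))*(-20))*(6 + (-5)²) = ((5*5)*(-20))*(6 + 25) = (25*(-20))*31 = -500*31 = -15500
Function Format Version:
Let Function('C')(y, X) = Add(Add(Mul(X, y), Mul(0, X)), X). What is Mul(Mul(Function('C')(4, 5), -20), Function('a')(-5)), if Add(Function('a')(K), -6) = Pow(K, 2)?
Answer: -15500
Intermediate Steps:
Function('C')(y, X) = Add(X, Mul(X, y)) (Function('C')(y, X) = Add(Add(Mul(X, y), 0), X) = Add(Mul(X, y), X) = Add(X, Mul(X, y)))
Function('a')(K) = Add(6, Pow(K, 2))
Mul(Mul(Function('C')(4, 5), -20), Function('a')(-5)) = Mul(Mul(Mul(5, Add(1, 4)), -20), Add(6, Pow(-5, 2))) = Mul(Mul(Mul(5, 5), -20), Add(6, 25)) = Mul(Mul(25, -20), 31) = Mul(-500, 31) = -15500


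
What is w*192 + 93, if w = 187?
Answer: 35997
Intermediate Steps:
w*192 + 93 = 187*192 + 93 = 35904 + 93 = 35997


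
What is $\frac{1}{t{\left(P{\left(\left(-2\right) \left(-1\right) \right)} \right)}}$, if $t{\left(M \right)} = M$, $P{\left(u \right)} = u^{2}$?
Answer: $\frac{1}{4} \approx 0.25$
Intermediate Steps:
$\frac{1}{t{\left(P{\left(\left(-2\right) \left(-1\right) \right)} \right)}} = \frac{1}{\left(\left(-2\right) \left(-1\right)\right)^{2}} = \frac{1}{2^{2}} = \frac{1}{4}$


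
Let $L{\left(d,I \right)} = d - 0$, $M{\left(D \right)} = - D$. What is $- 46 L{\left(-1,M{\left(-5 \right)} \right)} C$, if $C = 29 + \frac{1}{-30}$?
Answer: $\frac{19987}{15} \approx 1332.5$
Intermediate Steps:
$L{\left(d,I \right)} = d$ ($L{\left(d,I \right)} = d + 0 = d$)
$C = \frac{869}{30}$ ($C = 29 - \frac{1}{30} = \frac{869}{30} \approx 28.967$)
$- 46 L{\left(-1,M{\left(-5 \right)} \right)} C = \left(-46\right) \left(-1\right) \frac{869}{30} = 46 \cdot \frac{869}{30} = \frac{19987}{15}$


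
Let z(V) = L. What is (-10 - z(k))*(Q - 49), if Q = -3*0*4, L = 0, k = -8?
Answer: 490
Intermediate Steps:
z(V) = 0
Q = 0 (Q = 0*4 = 0)
(-10 - z(k))*(Q - 49) = (-10 - 1*0)*(0 - 49) = (-10 + 0)*(-49) = -10*(-49) = 490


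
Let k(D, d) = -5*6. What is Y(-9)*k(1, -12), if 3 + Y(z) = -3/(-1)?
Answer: 0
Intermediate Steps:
k(D, d) = -30
Y(z) = 0 (Y(z) = -3 - 3/(-1) = -3 - 3*(-1) = -3 + 3 = 0)
Y(-9)*k(1, -12) = 0*(-30) = 0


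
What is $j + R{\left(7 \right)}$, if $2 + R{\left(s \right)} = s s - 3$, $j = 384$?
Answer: $428$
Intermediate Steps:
$R{\left(s \right)} = -5 + s^{2}$ ($R{\left(s \right)} = -2 + \left(s s - 3\right) = -2 + \left(s^{2} - 3\right) = -2 + \left(-3 + s^{2}\right) = -5 + s^{2}$)
$j + R{\left(7 \right)} = 384 - \left(5 - 7^{2}\right) = 384 + \left(-5 + 49\right) = 384 + 44 = 428$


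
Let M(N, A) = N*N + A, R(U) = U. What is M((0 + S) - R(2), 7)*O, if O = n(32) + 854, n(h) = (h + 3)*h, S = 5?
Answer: 31584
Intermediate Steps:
n(h) = h*(3 + h) (n(h) = (3 + h)*h = h*(3 + h))
M(N, A) = A + N² (M(N, A) = N² + A = A + N²)
O = 1974 (O = 32*(3 + 32) + 854 = 32*35 + 854 = 1120 + 854 = 1974)
M((0 + S) - R(2), 7)*O = (7 + ((0 + 5) - 1*2)²)*1974 = (7 + (5 - 2)²)*1974 = (7 + 3²)*1974 = (7 + 9)*1974 = 16*1974 = 31584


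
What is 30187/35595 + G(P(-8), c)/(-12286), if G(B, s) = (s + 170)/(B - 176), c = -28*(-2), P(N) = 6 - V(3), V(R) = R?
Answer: 32084924428/37828194705 ≈ 0.84818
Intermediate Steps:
P(N) = 3 (P(N) = 6 - 1*3 = 6 - 3 = 3)
c = 56
G(B, s) = (170 + s)/(-176 + B)
30187/35595 + G(P(-8), c)/(-12286) = 30187/35595 + ((170 + 56)/(-176 + 3))/(-12286) = 30187*(1/35595) + (226/(-173))*(-1/12286) = 30187/35595 - 1/173*226*(-1/12286) = 30187/35595 - 226/173*(-1/12286) = 30187/35595 + 113/1062739 = 32084924428/37828194705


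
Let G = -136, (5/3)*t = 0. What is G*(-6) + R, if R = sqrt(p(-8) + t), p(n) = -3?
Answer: 816 + I*sqrt(3) ≈ 816.0 + 1.732*I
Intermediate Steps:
t = 0 (t = (3/5)*0 = 0)
R = I*sqrt(3) (R = sqrt(-3 + 0) = sqrt(-3) = I*sqrt(3) ≈ 1.732*I)
G*(-6) + R = -136*(-6) + I*sqrt(3) = 816 + I*sqrt(3)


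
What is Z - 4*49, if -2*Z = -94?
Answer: -149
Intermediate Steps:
Z = 47 (Z = -½*(-94) = 47)
Z - 4*49 = 47 - 4*49 = 47 - 196 = -149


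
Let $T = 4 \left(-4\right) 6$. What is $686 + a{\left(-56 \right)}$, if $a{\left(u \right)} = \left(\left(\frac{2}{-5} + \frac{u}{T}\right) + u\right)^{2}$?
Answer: $\frac{13685401}{3600} \approx 3801.5$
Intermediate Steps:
$T = -96$ ($T = \left(-16\right) 6 = -96$)
$a{\left(u \right)} = \left(- \frac{2}{5} + \frac{95 u}{96}\right)^{2}$ ($a{\left(u \right)} = \left(\left(\frac{2}{-5} + \frac{u}{-96}\right) + u\right)^{2} = \left(\left(2 \left(- \frac{1}{5}\right) + u \left(- \frac{1}{96}\right)\right) + u\right)^{2} = \left(\left(- \frac{2}{5} - \frac{u}{96}\right) + u\right)^{2} = \left(- \frac{2}{5} + \frac{95 u}{96}\right)^{2}$)
$686 + a{\left(-56 \right)} = 686 + \frac{\left(-192 + 475 \left(-56\right)\right)^{2}}{230400} = 686 + \frac{\left(-192 - 26600\right)^{2}}{230400} = 686 + \frac{\left(-26792\right)^{2}}{230400} = 686 + \frac{1}{230400} \cdot 717811264 = 686 + \frac{11215801}{3600} = \frac{13685401}{3600}$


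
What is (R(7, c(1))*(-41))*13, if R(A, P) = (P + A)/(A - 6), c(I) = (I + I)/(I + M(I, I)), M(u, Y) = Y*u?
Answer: -4264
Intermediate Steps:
c(I) = 2*I/(I + I²) (c(I) = (I + I)/(I + I*I) = (2*I)/(I + I²) = 2*I/(I + I²))
R(A, P) = (A + P)/(-6 + A)
(R(7, c(1))*(-41))*13 = (((7 + 2/(1 + 1))/(-6 + 7))*(-41))*13 = (((7 + 2/2)/1)*(-41))*13 = ((1*(7 + 2*(½)))*(-41))*13 = ((1*(7 + 1))*(-41))*13 = ((1*8)*(-41))*13 = (8*(-41))*13 = -328*13 = -4264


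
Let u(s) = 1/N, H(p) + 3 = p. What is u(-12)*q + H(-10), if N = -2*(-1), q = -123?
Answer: -149/2 ≈ -74.500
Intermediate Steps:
H(p) = -3 + p
N = 2
u(s) = ½ (u(s) = 1/2 = ½)
u(-12)*q + H(-10) = (½)*(-123) + (-3 - 10) = -123/2 - 13 = -149/2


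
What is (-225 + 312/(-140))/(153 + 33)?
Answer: -2651/2170 ≈ -1.2217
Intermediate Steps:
(-225 + 312/(-140))/(153 + 33) = (-225 + 312*(-1/140))/186 = (-225 - 78/35)*(1/186) = -7953/35*1/186 = -2651/2170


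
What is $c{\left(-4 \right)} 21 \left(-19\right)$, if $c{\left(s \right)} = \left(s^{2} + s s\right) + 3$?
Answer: $-13965$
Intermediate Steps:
$c{\left(s \right)} = 3 + 2 s^{2}$ ($c{\left(s \right)} = \left(s^{2} + s^{2}\right) + 3 = 2 s^{2} + 3 = 3 + 2 s^{2}$)
$c{\left(-4 \right)} 21 \left(-19\right) = \left(3 + 2 \left(-4\right)^{2}\right) 21 \left(-19\right) = \left(3 + 2 \cdot 16\right) 21 \left(-19\right) = \left(3 + 32\right) 21 \left(-19\right) = 35 \cdot 21 \left(-19\right) = 735 \left(-19\right) = -13965$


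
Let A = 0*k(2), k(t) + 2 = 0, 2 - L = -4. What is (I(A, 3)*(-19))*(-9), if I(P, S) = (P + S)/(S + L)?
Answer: 57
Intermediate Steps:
L = 6 (L = 2 - 1*(-4) = 2 + 4 = 6)
k(t) = -2 (k(t) = -2 + 0 = -2)
A = 0 (A = 0*(-2) = 0)
I(P, S) = (P + S)/(6 + S) (I(P, S) = (P + S)/(S + 6) = (P + S)/(6 + S))
(I(A, 3)*(-19))*(-9) = (((0 + 3)/(6 + 3))*(-19))*(-9) = ((3/9)*(-19))*(-9) = (((⅑)*3)*(-19))*(-9) = ((⅓)*(-19))*(-9) = -19/3*(-9) = 57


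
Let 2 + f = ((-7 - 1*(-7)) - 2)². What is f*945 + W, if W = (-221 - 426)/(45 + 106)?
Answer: 284743/151 ≈ 1885.7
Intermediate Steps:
W = -647/151 ≈ -4.2848
f = 2 (f = -2 + ((-7 - 1*(-7)) - 2)² = -2 + ((-7 + 7) - 2)² = -2 + (0 - 2)² = -2 + (-2)² = -2 + 4 = 2)
f*945 + W = 2*945 - 647/151 = 1890 - 647/151 = 284743/151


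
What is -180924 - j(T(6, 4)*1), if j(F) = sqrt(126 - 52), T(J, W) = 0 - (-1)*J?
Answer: -180924 - sqrt(74) ≈ -1.8093e+5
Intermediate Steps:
T(J, W) = J (T(J, W) = 0 + J = J)
j(F) = sqrt(74)
-180924 - j(T(6, 4)*1) = -180924 - sqrt(74)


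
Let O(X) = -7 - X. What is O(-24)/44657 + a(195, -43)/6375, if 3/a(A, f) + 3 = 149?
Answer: 5318907/13854834250 ≈ 0.00038390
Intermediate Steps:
a(A, f) = 3/146 (a(A, f) = 3/(-3 + 149) = 3/146)
O(-24)/44657 + a(195, -43)/6375 = (-7 - 1*(-24))/44657 + (3/146)/6375 = (-7 + 24)*(1/44657) + (3/146)*(1/6375) = 17*(1/44657) + 1/310250 = 17/44657 + 1/310250 = 5318907/13854834250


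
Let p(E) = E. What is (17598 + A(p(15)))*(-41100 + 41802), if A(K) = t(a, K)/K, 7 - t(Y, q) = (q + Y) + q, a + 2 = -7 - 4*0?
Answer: 61765704/5 ≈ 1.2353e+7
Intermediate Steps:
a = -9 (a = -2 + (-7 - 4*0) = -2 + (-7 - 1*0) = -2 + (-7 + 0) = -2 - 7 = -9)
t(Y, q) = 7 - Y - 2*q (t(Y, q) = 7 - ((q + Y) + q) = 7 - ((Y + q) + q) = 7 - (Y + 2*q) = 7 + (-Y - 2*q) = 7 - Y - 2*q)
A(K) = (16 - 2*K)/K (A(K) = (7 - 1*(-9) - 2*K)/K = (7 + 9 - 2*K)/K = (16 - 2*K)/K)
(17598 + A(p(15)))*(-41100 + 41802) = (17598 + (-2 + 16/15))*(-41100 + 41802) = (17598 + (-2 + 16*(1/15)))*702 = (17598 + (-2 + 16/15))*702 = (17598 - 14/15)*702 = (263956/15)*702 = 61765704/5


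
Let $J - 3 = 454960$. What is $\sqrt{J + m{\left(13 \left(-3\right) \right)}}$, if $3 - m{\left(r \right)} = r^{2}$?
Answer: $\sqrt{453445} \approx 673.38$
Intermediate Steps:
$J = 454963$ ($J = 3 + 454960 = 454963$)
$m{\left(r \right)} = 3 - r^{2}$
$\sqrt{J + m{\left(13 \left(-3\right) \right)}} = \sqrt{454963 + \left(3 - \left(13 \left(-3\right)\right)^{2}\right)} = \sqrt{454963 + \left(3 - \left(-39\right)^{2}\right)} = \sqrt{454963 + \left(3 - 1521\right)} = \sqrt{454963 - 1518} = \sqrt{453445}$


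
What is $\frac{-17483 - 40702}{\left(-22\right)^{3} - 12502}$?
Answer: $\frac{11637}{4630} \approx 2.5134$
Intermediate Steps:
$\frac{-17483 - 40702}{\left(-22\right)^{3} - 12502} = - \frac{58185}{-10648 - 12502} = - \frac{58185}{-23150} = \left(-58185\right) \left(- \frac{1}{23150}\right) = \frac{11637}{4630}$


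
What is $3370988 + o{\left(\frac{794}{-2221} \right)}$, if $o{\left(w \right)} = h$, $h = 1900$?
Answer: $3372888$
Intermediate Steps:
$o{\left(w \right)} = 1900$
$3370988 + o{\left(\frac{794}{-2221} \right)} = 3370988 + 1900 = 3372888$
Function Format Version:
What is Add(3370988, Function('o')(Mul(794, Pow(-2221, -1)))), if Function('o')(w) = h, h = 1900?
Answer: 3372888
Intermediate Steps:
Function('o')(w) = 1900
Add(3370988, Function('o')(Mul(794, Pow(-2221, -1)))) = Add(3370988, 1900) = 3372888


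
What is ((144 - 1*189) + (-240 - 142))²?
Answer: 182329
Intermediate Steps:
((144 - 1*189) + (-240 - 142))² = ((144 - 189) - 382)² = (-45 - 382)² = (-427)² = 182329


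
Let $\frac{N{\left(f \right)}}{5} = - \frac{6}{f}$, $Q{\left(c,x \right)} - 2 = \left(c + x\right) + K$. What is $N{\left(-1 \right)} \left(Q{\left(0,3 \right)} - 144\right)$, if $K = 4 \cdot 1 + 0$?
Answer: $-4050$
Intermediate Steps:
$K = 4$ ($K = 4 + 0 = 4$)
$Q{\left(c,x \right)} = 6 + c + x$ ($Q{\left(c,x \right)} = 2 + \left(\left(c + x\right) + 4\right) = 2 + \left(4 + c + x\right) = 6 + c + x$)
$N{\left(f \right)} = - \frac{30}{f}$ ($N{\left(f \right)} = 5 \left(- \frac{6}{f}\right) = - \frac{30}{f}$)
$N{\left(-1 \right)} \left(Q{\left(0,3 \right)} - 144\right) = - \frac{30}{-1} \left(\left(6 + 0 + 3\right) - 144\right) = \left(-30\right) \left(-1\right) \left(9 - 144\right) = 30 \left(-135\right) = -4050$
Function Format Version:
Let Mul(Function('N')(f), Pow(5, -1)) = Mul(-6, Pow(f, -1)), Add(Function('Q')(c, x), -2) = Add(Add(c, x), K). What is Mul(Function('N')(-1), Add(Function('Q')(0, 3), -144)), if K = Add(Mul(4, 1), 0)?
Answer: -4050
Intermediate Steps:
K = 4 (K = Add(4, 0) = 4)
Function('Q')(c, x) = Add(6, c, x) (Function('Q')(c, x) = Add(2, Add(Add(c, x), 4)) = Add(2, Add(4, c, x)) = Add(6, c, x))
Function('N')(f) = Mul(-30, Pow(f, -1)) (Function('N')(f) = Mul(5, Mul(-6, Pow(f, -1))) = Mul(-30, Pow(f, -1)))
Mul(Function('N')(-1), Add(Function('Q')(0, 3), -144)) = Mul(Mul(-30, Pow(-1, -1)), Add(Add(6, 0, 3), -144)) = Mul(Mul(-30, -1), Add(9, -144)) = Mul(30, -135) = -4050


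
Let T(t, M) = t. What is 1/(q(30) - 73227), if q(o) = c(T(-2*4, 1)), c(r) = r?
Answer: -1/73235 ≈ -1.3655e-5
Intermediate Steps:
q(o) = -8 (q(o) = -2*4 = -8)
1/(q(30) - 73227) = 1/(-8 - 73227) = 1/(-73235) = -1/73235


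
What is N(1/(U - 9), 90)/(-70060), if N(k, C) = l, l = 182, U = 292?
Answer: -91/35030 ≈ -0.0025978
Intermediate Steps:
N(k, C) = 182
N(1/(U - 9), 90)/(-70060) = 182/(-70060) = 182*(-1/70060) = -91/35030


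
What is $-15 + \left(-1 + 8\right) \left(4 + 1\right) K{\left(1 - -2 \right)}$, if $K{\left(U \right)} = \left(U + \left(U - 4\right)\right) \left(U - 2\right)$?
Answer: $55$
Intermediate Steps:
$K{\left(U \right)} = \left(-4 + 2 U\right) \left(-2 + U\right)$ ($K{\left(U \right)} = \left(U + \left(-4 + U\right)\right) \left(-2 + U\right) = \left(-4 + 2 U\right) \left(-2 + U\right)$)
$-15 + \left(-1 + 8\right) \left(4 + 1\right) K{\left(1 - -2 \right)} = -15 + \left(-1 + 8\right) \left(4 + 1\right) \left(8 - 8 \left(1 - -2\right) + 2 \left(1 - -2\right)^{2}\right) = -15 + 7 \cdot 5 \left(8 - 8 \left(1 + 2\right) + 2 \left(1 + 2\right)^{2}\right) = -15 + 35 \left(8 - 24 + 2 \cdot 3^{2}\right) = -15 + 35 \left(8 - 24 + 2 \cdot 9\right) = -15 + 35 \left(8 - 24 + 18\right) = -15 + 35 \cdot 2 = -15 + 70 = 55$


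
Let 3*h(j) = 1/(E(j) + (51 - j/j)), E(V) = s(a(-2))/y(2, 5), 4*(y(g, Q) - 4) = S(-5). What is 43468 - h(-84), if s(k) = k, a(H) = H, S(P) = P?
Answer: 70678957/1626 ≈ 43468.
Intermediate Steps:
y(g, Q) = 11/4 (y(g, Q) = 4 + (¼)*(-5) = 4 - 5/4 = 11/4)
E(V) = -8/11 (E(V) = -2/11/4 = -2*4/11 = -8/11)
h(j) = 11/1626 (h(j) = 1/(3*(-8/11 + (51 - j/j))) = 1/(3*(-8/11 + (51 - 1*1))) = 1/(3*(-8/11 + (51 - 1))) = 1/(3*(-8/11 + 50)) = 1/(3*(542/11)) = (⅓)*(11/542) = 11/1626)
43468 - h(-84) = 43468 - 1*11/1626 = 43468 - 11/1626 = 70678957/1626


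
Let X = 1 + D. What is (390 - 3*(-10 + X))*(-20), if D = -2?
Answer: -8460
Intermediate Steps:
X = -1 (X = 1 - 2 = -1)
(390 - 3*(-10 + X))*(-20) = (390 - 3*(-10 - 1))*(-20) = (390 - 3*(-11))*(-20) = (390 + 33)*(-20) = 423*(-20) = -8460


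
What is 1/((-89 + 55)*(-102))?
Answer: 1/3468 ≈ 0.00028835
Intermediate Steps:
1/((-89 + 55)*(-102)) = 1/(-34*(-102)) = 1/3468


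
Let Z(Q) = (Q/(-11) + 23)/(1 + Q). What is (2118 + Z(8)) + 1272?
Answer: 335855/99 ≈ 3392.5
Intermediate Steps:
Z(Q) = (23 - Q/11)/(1 + Q) (Z(Q) = (Q*(-1/11) + 23)/(1 + Q) = (-Q/11 + 23)/(1 + Q) = (23 - Q/11)/(1 + Q))
(2118 + Z(8)) + 1272 = (2118 + (253 - 1*8)/(11*(1 + 8))) + 1272 = (2118 + (1/11)*(253 - 8)/9) + 1272 = (2118 + (1/11)*(1/9)*245) + 1272 = (2118 + 245/99) + 1272 = 209927/99 + 1272 = 335855/99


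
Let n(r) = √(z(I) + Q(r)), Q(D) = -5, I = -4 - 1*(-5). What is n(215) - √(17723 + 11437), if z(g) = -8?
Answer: -54*√10 + I*√13 ≈ -170.76 + 3.6056*I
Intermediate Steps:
I = 1 (I = -4 + 5 = 1)
n(r) = I*√13 (n(r) = √(-8 - 5) = √(-13) = I*√13)
n(215) - √(17723 + 11437) = I*√13 - √(17723 + 11437) = I*√13 - √29160 = I*√13 - 54*√10 = -54*√10 + I*√13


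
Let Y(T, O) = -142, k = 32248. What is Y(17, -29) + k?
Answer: 32106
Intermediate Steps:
Y(17, -29) + k = -142 + 32248 = 32106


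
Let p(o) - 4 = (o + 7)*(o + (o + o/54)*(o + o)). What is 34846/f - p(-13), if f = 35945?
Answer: 91714822/46215 ≈ 1984.5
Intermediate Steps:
p(o) = 4 + (7 + o)*(o + 55*o²/27) (p(o) = 4 + (o + 7)*(o + (o + o/54)*(o + o)) = 4 + (7 + o)*(o + (o + o*(1/54))*(2*o)) = 4 + (7 + o)*(o + (o + o/54)*(2*o)) = 4 + (7 + o)*(o + (55*o/54)*(2*o)) = 4 + (7 + o)*(o + 55*o²/27))
34846/f - p(-13) = 34846/35945 - (4 + 7*(-13) + (55/27)*(-13)³ + (412/27)*(-13)²) = 34846*(1/35945) - (4 - 91 + (55/27)*(-2197) + (412/27)*169) = 4978/5135 - (4 - 91 - 120835/27 + 69628/27) = 4978/5135 - 1*(-17852/9) = 4978/5135 + 17852/9 = 91714822/46215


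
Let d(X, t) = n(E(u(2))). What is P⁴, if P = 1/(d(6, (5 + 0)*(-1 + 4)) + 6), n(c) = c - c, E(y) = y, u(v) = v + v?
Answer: 1/1296 ≈ 0.00077160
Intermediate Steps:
u(v) = 2*v
n(c) = 0
d(X, t) = 0
P = ⅙ (P = 1/(0 + 6) = 1/6 = ⅙ ≈ 0.16667)
P⁴ = (⅙)⁴ = 1/1296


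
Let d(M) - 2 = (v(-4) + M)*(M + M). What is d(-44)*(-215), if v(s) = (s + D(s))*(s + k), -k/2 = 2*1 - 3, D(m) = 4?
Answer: -832910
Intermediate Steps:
k = 2 (k = -2*(2*1 - 3) = -2*(2 - 3) = -2*(-1) = 2)
v(s) = (2 + s)*(4 + s) (v(s) = (s + 4)*(s + 2) = (4 + s)*(2 + s) = (2 + s)*(4 + s))
d(M) = 2 + 2*M² (d(M) = 2 + ((8 + (-4)² + 6*(-4)) + M)*(M + M) = 2 + ((8 + 16 - 24) + M)*(2*M) = 2 + (0 + M)*(2*M) = 2 + M*(2*M) = 2 + 2*M²)
d(-44)*(-215) = (2 + 2*(-44)²)*(-215) = (2 + 2*1936)*(-215) = (2 + 3872)*(-215) = 3874*(-215) = -832910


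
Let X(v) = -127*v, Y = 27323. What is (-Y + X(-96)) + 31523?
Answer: 16392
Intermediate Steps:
(-Y + X(-96)) + 31523 = (-1*27323 - 127*(-96)) + 31523 = (-27323 + 12192) + 31523 = -15131 + 31523 = 16392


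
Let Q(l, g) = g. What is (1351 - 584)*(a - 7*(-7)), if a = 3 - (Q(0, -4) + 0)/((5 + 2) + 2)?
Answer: 362024/9 ≈ 40225.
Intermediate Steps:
a = 31/9 (a = 3 - (-4 + 0)/((5 + 2) + 2) = 3 - (-4)/(7 + 2) = 3 - (-4)/9 = 3 - 1*(-4/9) = 3 + 4/9 = 31/9 ≈ 3.4444)
(1351 - 584)*(a - 7*(-7)) = (1351 - 584)*(31/9 - 7*(-7)) = 767*(31/9 + 49) = 767*(472/9) = 362024/9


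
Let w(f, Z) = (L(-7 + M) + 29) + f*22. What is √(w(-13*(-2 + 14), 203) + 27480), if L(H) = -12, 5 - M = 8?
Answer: √24065 ≈ 155.13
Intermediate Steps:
M = -3 (M = 5 - 1*8 = 5 - 8 = -3)
w(f, Z) = 17 + 22*f (w(f, Z) = (-12 + 29) + f*22 = 17 + 22*f)
√(w(-13*(-2 + 14), 203) + 27480) = √((17 + 22*(-13*(-2 + 14))) + 27480) = √((17 + 22*(-13*12)) + 27480) = √((17 + 22*(-156)) + 27480) = √((17 - 3432) + 27480) = √(-3415 + 27480) = √24065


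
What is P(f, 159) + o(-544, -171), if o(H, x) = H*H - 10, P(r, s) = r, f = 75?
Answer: 296001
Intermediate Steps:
o(H, x) = -10 + H² (o(H, x) = H² - 10 = -10 + H²)
P(f, 159) + o(-544, -171) = 75 + (-10 + (-544)²) = 75 + (-10 + 295936) = 75 + 295926 = 296001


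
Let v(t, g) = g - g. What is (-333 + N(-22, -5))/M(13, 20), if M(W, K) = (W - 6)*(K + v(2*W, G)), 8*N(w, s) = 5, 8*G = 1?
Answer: -2659/1120 ≈ -2.3741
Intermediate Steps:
G = ⅛ (G = (⅛)*1 = ⅛ ≈ 0.12500)
N(w, s) = 5/8 (N(w, s) = (⅛)*5 = 5/8)
v(t, g) = 0
M(W, K) = K*(-6 + W) (M(W, K) = (W - 6)*(K + 0) = (-6 + W)*K = K*(-6 + W))
(-333 + N(-22, -5))/M(13, 20) = (-333 + 5/8)/((20*(-6 + 13))) = -2659/8/(20*7) = -2659/8/140 = (1/140)*(-2659/8) = -2659/1120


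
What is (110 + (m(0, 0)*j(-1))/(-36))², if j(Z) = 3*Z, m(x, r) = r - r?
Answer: 12100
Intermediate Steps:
m(x, r) = 0
(110 + (m(0, 0)*j(-1))/(-36))² = (110 + (0*(3*(-1)))/(-36))² = (110 + (0*(-3))*(-1/36))² = (110 + 0*(-1/36))² = (110 + 0)² = 110² = 12100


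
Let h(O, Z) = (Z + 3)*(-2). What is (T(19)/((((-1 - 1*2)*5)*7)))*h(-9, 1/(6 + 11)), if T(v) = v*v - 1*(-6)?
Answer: 38168/1785 ≈ 21.383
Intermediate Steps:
h(O, Z) = -6 - 2*Z (h(O, Z) = (3 + Z)*(-2) = -6 - 2*Z)
T(v) = 6 + v² (T(v) = v² + 6 = 6 + v²)
(T(19)/((((-1 - 1*2)*5)*7)))*h(-9, 1/(6 + 11)) = ((6 + 19²)/((((-1 - 1*2)*5)*7)))*(-6 - 2/(6 + 11)) = ((6 + 361)/((((-1 - 2)*5)*7)))*(-6 - 2/17) = (367/((-3*5*7)))*(-6 - 2*1/17) = (367/((-15*7)))*(-6 - 2/17) = (367/(-105))*(-104/17) = (367*(-1/105))*(-104/17) = -367/105*(-104/17) = 38168/1785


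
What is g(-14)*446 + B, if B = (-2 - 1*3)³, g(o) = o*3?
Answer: -18857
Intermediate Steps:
g(o) = 3*o
B = -125 (B = (-2 - 3)³ = (-5)³ = -125)
g(-14)*446 + B = (3*(-14))*446 - 125 = -42*446 - 125 = -18732 - 125 = -18857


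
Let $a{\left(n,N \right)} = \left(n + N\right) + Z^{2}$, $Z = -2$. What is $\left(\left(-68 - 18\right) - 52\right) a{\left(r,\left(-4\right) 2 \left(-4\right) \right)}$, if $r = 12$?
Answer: $-6624$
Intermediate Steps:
$a{\left(n,N \right)} = 4 + N + n$ ($a{\left(n,N \right)} = \left(n + N\right) + \left(-2\right)^{2} = \left(N + n\right) + 4 = 4 + N + n$)
$\left(\left(-68 - 18\right) - 52\right) a{\left(r,\left(-4\right) 2 \left(-4\right) \right)} = \left(\left(-68 - 18\right) - 52\right) \left(4 + \left(-4\right) 2 \left(-4\right) + 12\right) = \left(\left(-68 - 18\right) - 52\right) \left(4 - -32 + 12\right) = \left(-86 - 52\right) \left(4 + 32 + 12\right) = \left(-138\right) 48 = -6624$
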